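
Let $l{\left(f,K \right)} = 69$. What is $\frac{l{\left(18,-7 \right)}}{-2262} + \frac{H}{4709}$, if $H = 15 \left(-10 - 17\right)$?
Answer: $- \frac{413677}{3550586} \approx -0.11651$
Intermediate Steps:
$H = -405$ ($H = 15 \left(-27\right) = -405$)
$\frac{l{\left(18,-7 \right)}}{-2262} + \frac{H}{4709} = \frac{69}{-2262} - \frac{405}{4709} = 69 \left(- \frac{1}{2262}\right) - \frac{405}{4709} = - \frac{23}{754} - \frac{405}{4709} = - \frac{413677}{3550586}$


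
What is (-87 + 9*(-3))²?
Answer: 12996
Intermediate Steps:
(-87 + 9*(-3))² = (-87 - 27)² = (-114)² = 12996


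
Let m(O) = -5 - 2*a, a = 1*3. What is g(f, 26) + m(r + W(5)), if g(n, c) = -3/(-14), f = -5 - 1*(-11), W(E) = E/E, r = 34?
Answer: -151/14 ≈ -10.786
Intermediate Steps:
a = 3
W(E) = 1
f = 6 (f = -5 + 11 = 6)
g(n, c) = 3/14 (g(n, c) = -3*(-1/14) = 3/14)
m(O) = -11 (m(O) = -5 - 2*3 = -5 - 6 = -11)
g(f, 26) + m(r + W(5)) = 3/14 - 11 = -151/14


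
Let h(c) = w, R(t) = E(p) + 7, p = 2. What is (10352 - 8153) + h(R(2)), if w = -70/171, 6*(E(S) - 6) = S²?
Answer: 375959/171 ≈ 2198.6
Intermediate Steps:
E(S) = 6 + S²/6
R(t) = 41/3 (R(t) = (6 + (⅙)*2²) + 7 = (6 + (⅙)*4) + 7 = (6 + ⅔) + 7 = 20/3 + 7 = 41/3)
w = -70/171 (w = -70*1/171 = -70/171 ≈ -0.40936)
h(c) = -70/171
(10352 - 8153) + h(R(2)) = (10352 - 8153) - 70/171 = 2199 - 70/171 = 375959/171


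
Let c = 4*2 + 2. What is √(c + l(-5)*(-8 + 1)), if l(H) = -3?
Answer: √31 ≈ 5.5678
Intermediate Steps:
c = 10 (c = 8 + 2 = 10)
√(c + l(-5)*(-8 + 1)) = √(10 - 3*(-8 + 1)) = √(10 - 3*(-7)) = √(10 + 21) = √31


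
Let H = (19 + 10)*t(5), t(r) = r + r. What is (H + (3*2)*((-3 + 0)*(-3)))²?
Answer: 118336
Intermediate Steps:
t(r) = 2*r
H = 290 (H = (19 + 10)*(2*5) = 29*10 = 290)
(H + (3*2)*((-3 + 0)*(-3)))² = (290 + (3*2)*((-3 + 0)*(-3)))² = (290 + 6*(-3*(-3)))² = (290 + 6*9)² = (290 + 54)² = 344² = 118336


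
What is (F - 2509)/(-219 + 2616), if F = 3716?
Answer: 71/141 ≈ 0.50355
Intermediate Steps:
(F - 2509)/(-219 + 2616) = (3716 - 2509)/(-219 + 2616) = 1207/2397 = 1207*(1/2397) = 71/141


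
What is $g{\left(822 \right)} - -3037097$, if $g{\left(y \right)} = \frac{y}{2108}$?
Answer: $\frac{3201100649}{1054} \approx 3.0371 \cdot 10^{6}$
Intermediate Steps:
$g{\left(y \right)} = \frac{y}{2108}$ ($g{\left(y \right)} = y \frac{1}{2108} = \frac{y}{2108}$)
$g{\left(822 \right)} - -3037097 = \frac{1}{2108} \cdot 822 - -3037097 = \frac{411}{1054} + 3037097 = \frac{3201100649}{1054}$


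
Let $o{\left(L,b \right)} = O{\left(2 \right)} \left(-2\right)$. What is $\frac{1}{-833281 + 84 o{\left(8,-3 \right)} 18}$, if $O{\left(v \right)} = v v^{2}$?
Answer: $- \frac{1}{857473} \approx -1.1662 \cdot 10^{-6}$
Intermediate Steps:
$O{\left(v \right)} = v^{3}$
$o{\left(L,b \right)} = -16$ ($o{\left(L,b \right)} = 2^{3} \left(-2\right) = 8 \left(-2\right) = -16$)
$\frac{1}{-833281 + 84 o{\left(8,-3 \right)} 18} = \frac{1}{-833281 + 84 \left(-16\right) 18} = \frac{1}{-833281 - 24192} = \frac{1}{-857473} = - \frac{1}{857473}$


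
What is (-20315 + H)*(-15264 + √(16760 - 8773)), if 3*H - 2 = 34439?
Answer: 134852352 - 185528*√163/3 ≈ 1.3406e+8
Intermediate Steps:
H = 34441/3 (H = ⅔ + (⅓)*34439 = ⅔ + 34439/3 = 34441/3 ≈ 11480.)
(-20315 + H)*(-15264 + √(16760 - 8773)) = (-20315 + 34441/3)*(-15264 + √(16760 - 8773)) = -26504*(-15264 + √7987)/3 = -26504*(-15264 + 7*√163)/3 = 134852352 - 185528*√163/3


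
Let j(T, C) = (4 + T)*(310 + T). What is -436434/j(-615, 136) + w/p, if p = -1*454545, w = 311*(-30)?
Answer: -1008411284/434393505 ≈ -2.3214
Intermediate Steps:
w = -9330
p = -454545
-436434/j(-615, 136) + w/p = -436434/(1240 + (-615)**2 + 314*(-615)) - 9330/(-454545) = -436434/(1240 + 378225 - 193110) - 9330*(-1/454545) = -436434/186355 + 622/30303 = -1008411284/434393505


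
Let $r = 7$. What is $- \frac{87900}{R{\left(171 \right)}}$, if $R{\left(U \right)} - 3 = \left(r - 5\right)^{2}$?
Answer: $- \frac{87900}{7} \approx -12557.0$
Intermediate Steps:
$R{\left(U \right)} = 7$ ($R{\left(U \right)} = 3 + \left(7 - 5\right)^{2} = 3 + 2^{2} = 3 + 4 = 7$)
$- \frac{87900}{R{\left(171 \right)}} = - \frac{87900}{7}$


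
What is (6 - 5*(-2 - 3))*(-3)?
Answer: -93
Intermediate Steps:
(6 - 5*(-2 - 3))*(-3) = (6 - 5*(-5))*(-3) = (6 + 25)*(-3) = 31*(-3) = -93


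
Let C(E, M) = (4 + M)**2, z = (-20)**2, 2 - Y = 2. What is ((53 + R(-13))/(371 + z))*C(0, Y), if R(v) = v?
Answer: 640/771 ≈ 0.83009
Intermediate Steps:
Y = 0 (Y = 2 - 1*2 = 2 - 2 = 0)
z = 400
((53 + R(-13))/(371 + z))*C(0, Y) = ((53 - 13)/(371 + 400))*(4 + 0)**2 = (40/771)*4**2 = (40*(1/771))*16 = (40/771)*16 = 640/771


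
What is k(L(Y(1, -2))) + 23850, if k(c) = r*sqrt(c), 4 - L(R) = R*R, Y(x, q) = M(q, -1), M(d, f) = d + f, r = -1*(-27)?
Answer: 23850 + 27*I*sqrt(5) ≈ 23850.0 + 60.374*I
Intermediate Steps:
r = 27
Y(x, q) = -1 + q (Y(x, q) = q - 1 = -1 + q)
L(R) = 4 - R**2 (L(R) = 4 - R*R = 4 - R**2)
k(c) = 27*sqrt(c)
k(L(Y(1, -2))) + 23850 = 27*sqrt(4 - (-1 - 2)**2) + 23850 = 27*sqrt(4 - 1*(-3)**2) + 23850 = 27*sqrt(4 - 1*9) + 23850 = 27*sqrt(4 - 9) + 23850 = 27*sqrt(-5) + 23850 = 27*(I*sqrt(5)) + 23850 = 27*I*sqrt(5) + 23850 = 23850 + 27*I*sqrt(5)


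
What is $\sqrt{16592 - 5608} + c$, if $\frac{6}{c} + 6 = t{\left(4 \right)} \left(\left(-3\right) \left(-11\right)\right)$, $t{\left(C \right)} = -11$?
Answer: $- \frac{2}{123} + 2 \sqrt{2746} \approx 104.79$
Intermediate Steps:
$c = - \frac{2}{123}$ ($c = \frac{6}{-6 - 11 \left(\left(-3\right) \left(-11\right)\right)} = \frac{6}{-6 - 363} = \frac{6}{-369} = 6 \left(- \frac{1}{369}\right) = - \frac{2}{123} \approx -0.01626$)
$\sqrt{16592 - 5608} + c = \sqrt{16592 - 5608} - \frac{2}{123} = \sqrt{10984} - \frac{2}{123} = 2 \sqrt{2746} - \frac{2}{123} = - \frac{2}{123} + 2 \sqrt{2746}$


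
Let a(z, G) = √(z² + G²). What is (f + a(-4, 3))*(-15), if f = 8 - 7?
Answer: -90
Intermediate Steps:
a(z, G) = √(G² + z²)
f = 1
(f + a(-4, 3))*(-15) = (1 + √(3² + (-4)²))*(-15) = (1 + √(9 + 16))*(-15) = (1 + √25)*(-15) = (1 + 5)*(-15) = 6*(-15) = -90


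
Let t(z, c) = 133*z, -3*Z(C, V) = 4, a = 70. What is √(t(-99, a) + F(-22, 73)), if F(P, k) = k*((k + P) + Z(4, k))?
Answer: 4*I*√5367/3 ≈ 97.68*I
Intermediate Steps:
Z(C, V) = -4/3 (Z(C, V) = -⅓*4 = -4/3)
F(P, k) = k*(-4/3 + P + k) (F(P, k) = k*((k + P) - 4/3) = k*((P + k) - 4/3) = k*(-4/3 + P + k))
√(t(-99, a) + F(-22, 73)) = √(133*(-99) + (⅓)*73*(-4 + 3*(-22) + 3*73)) = √(-13167 + (⅓)*73*(-4 - 66 + 219)) = √(-13167 + (⅓)*73*149) = √(-13167 + 10877/3) = √(-28624/3) = 4*I*√5367/3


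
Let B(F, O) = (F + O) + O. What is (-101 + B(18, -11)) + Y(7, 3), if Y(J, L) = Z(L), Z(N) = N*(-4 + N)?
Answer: -108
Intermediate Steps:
Y(J, L) = L*(-4 + L)
B(F, O) = F + 2*O
(-101 + B(18, -11)) + Y(7, 3) = (-101 + (18 + 2*(-11))) + 3*(-4 + 3) = (-101 + (18 - 22)) + 3*(-1) = (-101 - 4) - 3 = -105 - 3 = -108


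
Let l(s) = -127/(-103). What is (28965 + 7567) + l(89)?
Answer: 3762923/103 ≈ 36533.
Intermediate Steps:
l(s) = 127/103 (l(s) = -127*(-1/103) = 127/103)
(28965 + 7567) + l(89) = (28965 + 7567) + 127/103 = 36532 + 127/103 = 3762923/103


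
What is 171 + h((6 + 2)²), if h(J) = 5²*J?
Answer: 1771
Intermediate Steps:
h(J) = 25*J
171 + h((6 + 2)²) = 171 + 25*(6 + 2)² = 171 + 25*8² = 171 + 25*64 = 171 + 1600 = 1771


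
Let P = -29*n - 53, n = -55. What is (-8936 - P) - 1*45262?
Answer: -55740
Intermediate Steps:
P = 1542 (P = -29*(-55) - 53 = 1595 - 53 = 1542)
(-8936 - P) - 1*45262 = (-8936 - 1*1542) - 1*45262 = (-8936 - 1542) - 45262 = -10478 - 45262 = -55740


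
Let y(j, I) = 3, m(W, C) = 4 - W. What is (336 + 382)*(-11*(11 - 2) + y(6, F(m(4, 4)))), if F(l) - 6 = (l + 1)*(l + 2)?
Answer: -68928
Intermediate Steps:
F(l) = 6 + (1 + l)*(2 + l) (F(l) = 6 + (l + 1)*(l + 2) = 6 + (1 + l)*(2 + l))
(336 + 382)*(-11*(11 - 2) + y(6, F(m(4, 4)))) = (336 + 382)*(-11*(11 - 2) + 3) = 718*(-11*9 + 3) = 718*(-99 + 3) = 718*(-96) = -68928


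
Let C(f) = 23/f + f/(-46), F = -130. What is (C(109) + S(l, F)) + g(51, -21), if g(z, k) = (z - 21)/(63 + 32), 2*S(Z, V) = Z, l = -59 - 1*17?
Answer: -3795661/95266 ≈ -39.843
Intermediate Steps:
C(f) = 23/f - f/46 (C(f) = 23/f + f*(-1/46) = 23/f - f/46)
l = -76 (l = -59 - 17 = -76)
S(Z, V) = Z/2
g(z, k) = -21/95 + z/95 (g(z, k) = (-21 + z)/95 = (-21 + z)*(1/95) = -21/95 + z/95)
(C(109) + S(l, F)) + g(51, -21) = ((23/109 - 1/46*109) + (½)*(-76)) + (-21/95 + (1/95)*51) = ((23*(1/109) - 109/46) - 38) + (-21/95 + 51/95) = ((23/109 - 109/46) - 38) + 6/19 = (-10823/5014 - 38) + 6/19 = -201355/5014 + 6/19 = -3795661/95266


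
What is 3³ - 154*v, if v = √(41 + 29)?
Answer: 27 - 154*√70 ≈ -1261.5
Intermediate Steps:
v = √70 ≈ 8.3666
3³ - 154*v = 3³ - 154*√70 = 27 - 154*√70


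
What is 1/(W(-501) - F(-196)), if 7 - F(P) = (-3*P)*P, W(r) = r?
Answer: -1/115756 ≈ -8.6389e-6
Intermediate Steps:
F(P) = 7 + 3*P² (F(P) = 7 - (-3*P)*P = 7 - (-3)*P² = 7 + 3*P²)
1/(W(-501) - F(-196)) = 1/(-501 - (7 + 3*(-196)²)) = 1/(-501 - (7 + 3*38416)) = 1/(-501 - (7 + 115248)) = 1/(-501 - 1*115255) = 1/(-501 - 115255) = 1/(-115756) = -1/115756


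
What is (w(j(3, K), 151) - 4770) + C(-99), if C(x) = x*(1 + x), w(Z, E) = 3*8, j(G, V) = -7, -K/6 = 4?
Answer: 4956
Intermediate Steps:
K = -24 (K = -6*4 = -24)
w(Z, E) = 24
(w(j(3, K), 151) - 4770) + C(-99) = (24 - 4770) - 99*(1 - 99) = -4746 - 99*(-98) = -4746 + 9702 = 4956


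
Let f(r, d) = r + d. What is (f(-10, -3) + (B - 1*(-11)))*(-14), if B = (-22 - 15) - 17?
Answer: 784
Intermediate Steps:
B = -54 (B = -37 - 17 = -54)
f(r, d) = d + r
(f(-10, -3) + (B - 1*(-11)))*(-14) = ((-3 - 10) + (-54 - 1*(-11)))*(-14) = (-13 + (-54 + 11))*(-14) = (-13 - 43)*(-14) = -56*(-14) = 784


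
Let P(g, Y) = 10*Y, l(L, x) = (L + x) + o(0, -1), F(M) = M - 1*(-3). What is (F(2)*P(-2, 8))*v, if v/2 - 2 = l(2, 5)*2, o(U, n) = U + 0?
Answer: 12800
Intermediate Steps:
o(U, n) = U
F(M) = 3 + M (F(M) = M + 3 = 3 + M)
l(L, x) = L + x (l(L, x) = (L + x) + 0 = L + x)
v = 32 (v = 4 + 2*((2 + 5)*2) = 4 + 2*(7*2) = 4 + 2*14 = 4 + 28 = 32)
(F(2)*P(-2, 8))*v = ((3 + 2)*(10*8))*32 = (5*80)*32 = 400*32 = 12800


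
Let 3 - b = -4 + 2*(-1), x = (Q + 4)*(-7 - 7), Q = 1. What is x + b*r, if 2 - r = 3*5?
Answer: -187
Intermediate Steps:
r = -13 (r = 2 - 3*5 = 2 - 1*15 = 2 - 15 = -13)
x = -70 (x = (1 + 4)*(-7 - 7) = 5*(-14) = -70)
b = 9 (b = 3 - (-4 + 2*(-1)) = 3 - (-4 - 2) = 3 - 1*(-6) = 3 + 6 = 9)
x + b*r = -70 + 9*(-13) = -70 - 117 = -187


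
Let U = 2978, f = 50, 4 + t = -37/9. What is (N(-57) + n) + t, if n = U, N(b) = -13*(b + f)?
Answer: 27548/9 ≈ 3060.9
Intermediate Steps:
t = -73/9 (t = -4 - 37/9 = -73/9 ≈ -8.1111)
N(b) = -650 - 13*b (N(b) = -13*(b + 50) = -13*(50 + b) = -650 - 13*b)
n = 2978
(N(-57) + n) + t = ((-650 - 13*(-57)) + 2978) - 73/9 = ((-650 + 741) + 2978) - 73/9 = (91 + 2978) - 73/9 = 3069 - 73/9 = 27548/9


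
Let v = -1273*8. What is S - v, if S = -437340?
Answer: -427156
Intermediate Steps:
v = -10184
S - v = -437340 - 1*(-10184) = -437340 + 10184 = -427156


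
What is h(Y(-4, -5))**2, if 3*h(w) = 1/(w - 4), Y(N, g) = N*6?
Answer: 1/7056 ≈ 0.00014172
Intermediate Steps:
Y(N, g) = 6*N
h(w) = 1/(3*(-4 + w)) (h(w) = 1/(3*(w - 4)) = 1/(3*(-4 + w)))
h(Y(-4, -5))**2 = (1/(3*(-4 + 6*(-4))))**2 = (1/(3*(-4 - 24)))**2 = ((1/3)/(-28))**2 = ((1/3)*(-1/28))**2 = (-1/84)**2 = 1/7056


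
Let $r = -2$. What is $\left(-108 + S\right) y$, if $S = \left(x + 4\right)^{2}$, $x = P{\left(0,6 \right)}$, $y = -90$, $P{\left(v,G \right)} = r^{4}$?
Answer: $-26280$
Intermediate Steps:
$P{\left(v,G \right)} = 16$ ($P{\left(v,G \right)} = \left(-2\right)^{4} = 16$)
$x = 16$
$S = 400$ ($S = \left(16 + 4\right)^{2} = 20^{2} = 400$)
$\left(-108 + S\right) y = \left(-108 + 400\right) \left(-90\right) = 292 \left(-90\right) = -26280$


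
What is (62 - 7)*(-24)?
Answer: -1320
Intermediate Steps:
(62 - 7)*(-24) = 55*(-24) = -1320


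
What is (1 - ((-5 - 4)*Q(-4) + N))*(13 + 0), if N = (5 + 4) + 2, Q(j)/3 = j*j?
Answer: 5486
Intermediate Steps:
Q(j) = 3*j**2 (Q(j) = 3*(j*j) = 3*j**2)
N = 11 (N = 9 + 2 = 11)
(1 - ((-5 - 4)*Q(-4) + N))*(13 + 0) = (1 - ((-5 - 4)*(3*(-4)**2) + 11))*(13 + 0) = (1 - (-27*16 + 11))*13 = (1 - (-9*48 + 11))*13 = (1 - (-432 + 11))*13 = (1 - 1*(-421))*13 = (1 + 421)*13 = 422*13 = 5486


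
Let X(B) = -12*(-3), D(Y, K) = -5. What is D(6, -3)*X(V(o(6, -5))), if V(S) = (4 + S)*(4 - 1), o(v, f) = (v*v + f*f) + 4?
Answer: -180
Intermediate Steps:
o(v, f) = 4 + f² + v² (o(v, f) = (v² + f²) + 4 = (f² + v²) + 4 = 4 + f² + v²)
V(S) = 12 + 3*S (V(S) = (4 + S)*3 = 12 + 3*S)
X(B) = 36
D(6, -3)*X(V(o(6, -5))) = -5*36 = -180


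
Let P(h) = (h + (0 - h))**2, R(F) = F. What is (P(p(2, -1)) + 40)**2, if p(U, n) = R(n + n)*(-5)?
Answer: 1600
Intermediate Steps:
p(U, n) = -10*n (p(U, n) = (n + n)*(-5) = (2*n)*(-5) = -10*n)
P(h) = 0 (P(h) = (h - h)**2 = 0**2 = 0)
(P(p(2, -1)) + 40)**2 = (0 + 40)**2 = 40**2 = 1600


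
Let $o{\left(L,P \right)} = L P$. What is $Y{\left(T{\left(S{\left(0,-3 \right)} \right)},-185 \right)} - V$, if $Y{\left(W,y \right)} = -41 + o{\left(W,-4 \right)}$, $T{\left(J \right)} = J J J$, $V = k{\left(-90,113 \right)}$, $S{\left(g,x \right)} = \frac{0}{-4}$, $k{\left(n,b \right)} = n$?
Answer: $49$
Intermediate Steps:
$S{\left(g,x \right)} = 0$ ($S{\left(g,x \right)} = 0 \left(- \frac{1}{4}\right) = 0$)
$V = -90$
$T{\left(J \right)} = J^{3}$ ($T{\left(J \right)} = J^{2} J = J^{3}$)
$Y{\left(W,y \right)} = -41 - 4 W$ ($Y{\left(W,y \right)} = -41 + W \left(-4\right) = -41 - 4 W$)
$Y{\left(T{\left(S{\left(0,-3 \right)} \right)},-185 \right)} - V = \left(-41 - 4 \cdot 0^{3}\right) - -90 = \left(-41 - 0\right) + 90 = \left(-41 + 0\right) + 90 = -41 + 90 = 49$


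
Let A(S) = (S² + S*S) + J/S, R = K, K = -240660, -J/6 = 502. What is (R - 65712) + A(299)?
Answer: -38146442/299 ≈ -1.2758e+5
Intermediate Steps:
J = -3012 (J = -6*502 = -3012)
R = -240660
A(S) = -3012/S + 2*S² (A(S) = (S² + S*S) - 3012/S = (S² + S²) - 3012/S = 2*S² - 3012/S = -3012/S + 2*S²)
(R - 65712) + A(299) = (-240660 - 65712) + 2*(-1506 + 299³)/299 = -306372 + 2*(1/299)*(-1506 + 26730899) = -306372 + 2*(1/299)*26729393 = -306372 + 53458786/299 = -38146442/299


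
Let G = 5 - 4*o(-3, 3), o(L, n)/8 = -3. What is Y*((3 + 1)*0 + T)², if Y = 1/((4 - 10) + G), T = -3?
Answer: 9/95 ≈ 0.094737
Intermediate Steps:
o(L, n) = -24 (o(L, n) = 8*(-3) = -24)
G = 101 (G = 5 - 4*(-24) = 5 + 96 = 101)
Y = 1/95 (Y = 1/((4 - 10) + 101) = 1/(-6 + 101) = 1/95 ≈ 0.010526)
Y*((3 + 1)*0 + T)² = ((3 + 1)*0 - 3)²/95 = (4*0 - 3)²/95 = (0 - 3)²/95 = (1/95)*(-3)² = (1/95)*9 = 9/95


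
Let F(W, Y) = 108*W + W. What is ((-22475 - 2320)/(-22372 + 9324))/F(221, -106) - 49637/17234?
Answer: -1114367183231/386919637832 ≈ -2.8801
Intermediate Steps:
F(W, Y) = 109*W
((-22475 - 2320)/(-22372 + 9324))/F(221, -106) - 49637/17234 = ((-22475 - 2320)/(-22372 + 9324))/((109*221)) - 49637/17234 = -24795/(-13048)/24089 - 49637*1/17234 = -24795*(-1/13048)*(1/24089) - 7091/2462 = (24795/13048)*(1/24089) - 7091/2462 = 24795/314313272 - 7091/2462 = -1114367183231/386919637832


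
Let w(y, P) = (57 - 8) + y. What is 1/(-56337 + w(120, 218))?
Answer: -1/56168 ≈ -1.7804e-5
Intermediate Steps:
w(y, P) = 49 + y
1/(-56337 + w(120, 218)) = 1/(-56337 + (49 + 120)) = 1/(-56337 + 169) = 1/(-56168) = -1/56168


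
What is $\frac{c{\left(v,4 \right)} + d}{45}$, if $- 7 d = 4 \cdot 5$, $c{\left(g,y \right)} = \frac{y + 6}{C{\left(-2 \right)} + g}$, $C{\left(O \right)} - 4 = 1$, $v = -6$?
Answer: $- \frac{2}{7} \approx -0.28571$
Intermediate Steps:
$C{\left(O \right)} = 5$ ($C{\left(O \right)} = 4 + 1 = 5$)
$c{\left(g,y \right)} = \frac{6 + y}{5 + g}$ ($c{\left(g,y \right)} = \frac{y + 6}{5 + g} = \frac{6 + y}{5 + g}$)
$d = - \frac{20}{7}$ ($d = - \frac{4 \cdot 5}{7} = \left(- \frac{1}{7}\right) 20 = - \frac{20}{7} \approx -2.8571$)
$\frac{c{\left(v,4 \right)} + d}{45} = \frac{\frac{6 + 4}{5 - 6} - \frac{20}{7}}{45} = \left(\frac{1}{-1} \cdot 10 - \frac{20}{7}\right) \frac{1}{45} = \left(\left(-1\right) 10 - \frac{20}{7}\right) \frac{1}{45} = \left(-10 - \frac{20}{7}\right) \frac{1}{45} = \left(- \frac{90}{7}\right) \frac{1}{45} = - \frac{2}{7}$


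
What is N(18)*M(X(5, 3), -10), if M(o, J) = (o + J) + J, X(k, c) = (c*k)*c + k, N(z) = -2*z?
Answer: -1080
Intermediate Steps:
X(k, c) = k + k*c² (X(k, c) = k*c² + k = k + k*c²)
M(o, J) = o + 2*J (M(o, J) = (J + o) + J = o + 2*J)
N(18)*M(X(5, 3), -10) = (-2*18)*(5*(1 + 3²) + 2*(-10)) = -36*(5*(1 + 9) - 20) = -36*(5*10 - 20) = -36*(50 - 20) = -36*30 = -1080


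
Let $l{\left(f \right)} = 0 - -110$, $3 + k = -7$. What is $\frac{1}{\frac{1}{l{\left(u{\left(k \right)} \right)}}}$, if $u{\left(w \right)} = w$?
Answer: $110$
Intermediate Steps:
$k = -10$ ($k = -3 - 7 = -10$)
$l{\left(f \right)} = 110$ ($l{\left(f \right)} = 0 + 110 = 110$)
$\frac{1}{\frac{1}{l{\left(u{\left(k \right)} \right)}}} = \frac{1}{\frac{1}{110}} = 110$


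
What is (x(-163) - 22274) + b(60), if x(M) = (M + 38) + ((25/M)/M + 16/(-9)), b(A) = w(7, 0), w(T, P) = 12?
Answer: -5353626706/239121 ≈ -22389.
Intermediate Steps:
b(A) = 12
x(M) = 326/9 + M + 25/M² (x(M) = (38 + M) + (25/M² + 16*(-⅑)) = (38 + M) + (25/M² - 16/9) = (38 + M) + (-16/9 + 25/M²) = 326/9 + M + 25/M²)
(x(-163) - 22274) + b(60) = ((326/9 - 163 + 25/(-163)²) - 22274) + 12 = ((326/9 - 163 + 25*(1/26569)) - 22274) + 12 = ((326/9 - 163 + 25/26569) - 22274) + 12 = (-30315004/239121 - 22274) + 12 = -5356496158/239121 + 12 = -5353626706/239121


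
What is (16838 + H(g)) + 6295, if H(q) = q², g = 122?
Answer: 38017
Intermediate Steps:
(16838 + H(g)) + 6295 = (16838 + 122²) + 6295 = (16838 + 14884) + 6295 = 31722 + 6295 = 38017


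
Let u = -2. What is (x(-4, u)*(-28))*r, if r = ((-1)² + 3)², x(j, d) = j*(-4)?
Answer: -7168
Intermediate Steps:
x(j, d) = -4*j
r = 16 (r = (1 + 3)² = 4² = 16)
(x(-4, u)*(-28))*r = (-4*(-4)*(-28))*16 = (16*(-28))*16 = -448*16 = -7168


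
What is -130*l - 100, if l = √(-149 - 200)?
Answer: -100 - 130*I*√349 ≈ -100.0 - 2428.6*I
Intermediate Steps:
l = I*√349 (l = √(-349) = I*√349 ≈ 18.682*I)
-130*l - 100 = -130*I*√349 - 100 = -100 - 130*I*√349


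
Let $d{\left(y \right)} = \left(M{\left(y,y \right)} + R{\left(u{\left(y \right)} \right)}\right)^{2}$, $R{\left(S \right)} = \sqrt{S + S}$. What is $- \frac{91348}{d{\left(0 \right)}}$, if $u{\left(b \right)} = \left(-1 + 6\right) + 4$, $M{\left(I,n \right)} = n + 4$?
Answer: $-776458 + 548088 \sqrt{2} \approx -1344.5$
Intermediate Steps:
$M{\left(I,n \right)} = 4 + n$
$u{\left(b \right)} = 9$ ($u{\left(b \right)} = 5 + 4 = 9$)
$R{\left(S \right)} = \sqrt{2} \sqrt{S}$ ($R{\left(S \right)} = \sqrt{2 S} = \sqrt{2} \sqrt{S}$)
$d{\left(y \right)} = \left(4 + y + 3 \sqrt{2}\right)^{2}$ ($d{\left(y \right)} = \left(\left(4 + y\right) + \sqrt{2} \sqrt{9}\right)^{2} = \left(\left(4 + y\right) + \sqrt{2} \cdot 3\right)^{2} = \left(\left(4 + y\right) + 3 \sqrt{2}\right)^{2} = \left(4 + y + 3 \sqrt{2}\right)^{2}$)
$- \frac{91348}{d{\left(0 \right)}} = - \frac{91348}{\left(4 + 0 + 3 \sqrt{2}\right)^{2}} = - \frac{91348}{\left(4 + 3 \sqrt{2}\right)^{2}}$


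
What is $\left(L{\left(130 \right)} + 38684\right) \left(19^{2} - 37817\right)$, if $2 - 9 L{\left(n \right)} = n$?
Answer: $- \frac{13035736768}{9} \approx -1.4484 \cdot 10^{9}$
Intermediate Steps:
$L{\left(n \right)} = \frac{2}{9} - \frac{n}{9}$
$\left(L{\left(130 \right)} + 38684\right) \left(19^{2} - 37817\right) = \left(\left(\frac{2}{9} - \frac{130}{9}\right) + 38684\right) \left(19^{2} - 37817\right) = \left(\left(\frac{2}{9} - \frac{130}{9}\right) + 38684\right) \left(361 - 37817\right) = \left(- \frac{128}{9} + 38684\right) \left(-37456\right) = \frac{348028}{9} \left(-37456\right) = - \frac{13035736768}{9}$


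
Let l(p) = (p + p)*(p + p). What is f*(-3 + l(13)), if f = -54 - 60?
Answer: -76722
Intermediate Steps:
f = -114
l(p) = 4*p² (l(p) = (2*p)*(2*p) = 4*p²)
f*(-3 + l(13)) = -114*(-3 + 4*13²) = -114*(-3 + 4*169) = -114*(-3 + 676) = -114*673 = -76722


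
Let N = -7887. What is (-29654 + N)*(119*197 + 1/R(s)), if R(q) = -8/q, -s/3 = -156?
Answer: -1755755029/2 ≈ -8.7788e+8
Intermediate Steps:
s = 468 (s = -3*(-156) = 468)
(-29654 + N)*(119*197 + 1/R(s)) = (-29654 - 7887)*(119*197 + 1/(-8/468)) = -37541*(23443 + 1/(-8*1/468)) = -37541*(23443 + 1/(-2/117)) = -37541*(23443 - 117/2) = -37541*46769/2 = -1755755029/2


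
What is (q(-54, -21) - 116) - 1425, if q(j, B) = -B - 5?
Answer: -1525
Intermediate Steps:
q(j, B) = -5 - B
(q(-54, -21) - 116) - 1425 = ((-5 - 1*(-21)) - 116) - 1425 = ((-5 + 21) - 116) - 1425 = (16 - 116) - 1425 = -100 - 1425 = -1525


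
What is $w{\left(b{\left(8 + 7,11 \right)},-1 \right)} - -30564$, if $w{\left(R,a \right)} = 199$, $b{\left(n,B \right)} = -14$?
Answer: $30763$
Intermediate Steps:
$w{\left(b{\left(8 + 7,11 \right)},-1 \right)} - -30564 = 199 - -30564 = 199 + 30564 = 30763$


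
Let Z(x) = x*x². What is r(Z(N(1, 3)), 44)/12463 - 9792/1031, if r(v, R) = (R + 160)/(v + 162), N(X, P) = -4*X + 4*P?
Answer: -41126598390/4330231961 ≈ -9.4975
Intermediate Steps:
Z(x) = x³
r(v, R) = (160 + R)/(162 + v)
r(Z(N(1, 3)), 44)/12463 - 9792/1031 = ((160 + 44)/(162 + (-4*1 + 4*3)³))/12463 - 9792/1031 = (204/(162 + (-4 + 12)³))*(1/12463) - 9792*1/1031 = (204/(162 + 8³))*(1/12463) - 9792/1031 = (204/(162 + 512))*(1/12463) - 9792/1031 = (204/674)*(1/12463) - 9792/1031 = ((1/674)*204)*(1/12463) - 9792/1031 = (102/337)*(1/12463) - 9792/1031 = 102/4200031 - 9792/1031 = -41126598390/4330231961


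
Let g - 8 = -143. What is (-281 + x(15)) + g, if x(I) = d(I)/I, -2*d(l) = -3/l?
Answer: -62399/150 ≈ -415.99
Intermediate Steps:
g = -135 (g = 8 - 143 = -135)
d(l) = 3/(2*l) (d(l) = -(-3)/(2*l) = 3/(2*l))
x(I) = 3/(2*I²) (x(I) = (3/(2*I))/I = 3/(2*I²))
(-281 + x(15)) + g = (-281 + (3/2)/15²) - 135 = (-281 + (3/2)*(1/225)) - 135 = (-281 + 1/150) - 135 = -42149/150 - 135 = -62399/150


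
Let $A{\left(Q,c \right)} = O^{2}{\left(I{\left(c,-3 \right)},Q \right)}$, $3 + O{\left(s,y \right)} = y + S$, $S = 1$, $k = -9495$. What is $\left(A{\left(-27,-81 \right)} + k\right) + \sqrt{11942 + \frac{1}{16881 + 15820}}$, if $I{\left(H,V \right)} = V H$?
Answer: $-8654 + \frac{\sqrt{12770242231443}}{32701} \approx -8544.7$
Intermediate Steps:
$I{\left(H,V \right)} = H V$
$O{\left(s,y \right)} = -2 + y$ ($O{\left(s,y \right)} = -3 + \left(y + 1\right) = -3 + \left(1 + y\right) = -2 + y$)
$A{\left(Q,c \right)} = \left(-2 + Q\right)^{2}$
$\left(A{\left(-27,-81 \right)} + k\right) + \sqrt{11942 + \frac{1}{16881 + 15820}} = \left(\left(-2 - 27\right)^{2} - 9495\right) + \sqrt{11942 + \frac{1}{16881 + 15820}} = \left(\left(-29\right)^{2} - 9495\right) + \sqrt{11942 + \frac{1}{32701}} = \left(841 - 9495\right) + \sqrt{11942 + \frac{1}{32701}} = -8654 + \sqrt{\frac{390515343}{32701}} = -8654 + \frac{\sqrt{12770242231443}}{32701}$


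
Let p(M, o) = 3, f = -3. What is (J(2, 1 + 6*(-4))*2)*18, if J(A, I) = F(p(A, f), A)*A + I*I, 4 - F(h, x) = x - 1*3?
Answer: 19404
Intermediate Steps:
F(h, x) = 7 - x (F(h, x) = 4 - (x - 1*3) = 4 - (x - 3) = 4 - (-3 + x) = 4 + (3 - x) = 7 - x)
J(A, I) = I² + A*(7 - A) (J(A, I) = (7 - A)*A + I*I = A*(7 - A) + I² = I² + A*(7 - A))
(J(2, 1 + 6*(-4))*2)*18 = (((1 + 6*(-4))² - 1*2*(-7 + 2))*2)*18 = (((1 - 24)² - 1*2*(-5))*2)*18 = (((-23)² + 10)*2)*18 = ((529 + 10)*2)*18 = (539*2)*18 = 1078*18 = 19404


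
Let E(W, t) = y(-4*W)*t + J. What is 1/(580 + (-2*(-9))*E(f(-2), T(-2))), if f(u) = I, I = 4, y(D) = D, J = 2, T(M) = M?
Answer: 1/1192 ≈ 0.00083893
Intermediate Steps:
f(u) = 4
E(W, t) = 2 - 4*W*t (E(W, t) = (-4*W)*t + 2 = -4*W*t + 2 = 2 - 4*W*t)
1/(580 + (-2*(-9))*E(f(-2), T(-2))) = 1/(580 + (-2*(-9))*(2 - 4*4*(-2))) = 1/(580 + 18*(2 + 32)) = 1/(580 + 18*34) = 1/(580 + 612) = 1/1192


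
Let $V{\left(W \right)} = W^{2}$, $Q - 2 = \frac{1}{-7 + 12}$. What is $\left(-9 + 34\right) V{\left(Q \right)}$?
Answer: $121$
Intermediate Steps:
$Q = \frac{11}{5}$ ($Q = 2 + \frac{1}{-7 + 12} = 2 + \frac{1}{5} = \frac{11}{5} \approx 2.2$)
$\left(-9 + 34\right) V{\left(Q \right)} = \left(-9 + 34\right) \left(\frac{11}{5}\right)^{2} = 25 \cdot \frac{121}{25} = 121$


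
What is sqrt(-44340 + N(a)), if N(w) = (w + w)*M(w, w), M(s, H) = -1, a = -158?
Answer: 2*I*sqrt(11006) ≈ 209.82*I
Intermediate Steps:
N(w) = -2*w (N(w) = (w + w)*(-1) = (2*w)*(-1) = -2*w)
sqrt(-44340 + N(a)) = sqrt(-44340 - 2*(-158)) = sqrt(-44340 + 316) = sqrt(-44024) = 2*I*sqrt(11006)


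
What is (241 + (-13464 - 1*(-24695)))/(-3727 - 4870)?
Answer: -11472/8597 ≈ -1.3344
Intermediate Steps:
(241 + (-13464 - 1*(-24695)))/(-3727 - 4870) = (241 + (-13464 + 24695))/(-8597) = (241 + 11231)*(-1/8597) = 11472*(-1/8597) = -11472/8597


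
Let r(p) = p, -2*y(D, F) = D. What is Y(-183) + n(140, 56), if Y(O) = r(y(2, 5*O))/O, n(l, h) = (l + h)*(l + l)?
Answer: 10043041/183 ≈ 54880.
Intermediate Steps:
y(D, F) = -D/2
n(l, h) = 2*l*(h + l) (n(l, h) = (h + l)*(2*l) = 2*l*(h + l))
Y(O) = -1/O (Y(O) = (-½*2)/O = -1/O)
Y(-183) + n(140, 56) = -1/(-183) + 2*140*(56 + 140) = -1*(-1/183) + 2*140*196 = 1/183 + 54880 = 10043041/183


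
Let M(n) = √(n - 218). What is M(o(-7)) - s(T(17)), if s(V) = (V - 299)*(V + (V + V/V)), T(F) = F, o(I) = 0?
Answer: 9870 + I*√218 ≈ 9870.0 + 14.765*I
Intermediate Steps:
M(n) = √(-218 + n)
s(V) = (1 + 2*V)*(-299 + V) (s(V) = (-299 + V)*(V + (V + 1)) = (-299 + V)*(V + (1 + V)) = (-299 + V)*(1 + 2*V) = (1 + 2*V)*(-299 + V))
M(o(-7)) - s(T(17)) = √(-218 + 0) - (-299 - 597*17 + 2*17²) = √(-218) - (-299 - 10149 + 2*289) = I*√218 - (-299 - 10149 + 578) = I*√218 - 1*(-9870) = I*√218 + 9870 = 9870 + I*√218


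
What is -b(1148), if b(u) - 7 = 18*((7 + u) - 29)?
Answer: -20275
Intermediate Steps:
b(u) = -389 + 18*u (b(u) = 7 + 18*((7 + u) - 29) = 7 + 18*(-22 + u) = 7 + (-396 + 18*u) = -389 + 18*u)
-b(1148) = -(-389 + 18*1148) = -(-389 + 20664) = -1*20275 = -20275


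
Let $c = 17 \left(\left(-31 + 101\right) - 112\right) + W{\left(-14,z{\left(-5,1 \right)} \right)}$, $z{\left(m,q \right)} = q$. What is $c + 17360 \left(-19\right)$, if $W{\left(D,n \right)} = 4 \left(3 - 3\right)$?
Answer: $-330554$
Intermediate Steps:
$W{\left(D,n \right)} = 0$ ($W{\left(D,n \right)} = 4 \cdot 0 = 0$)
$c = -714$ ($c = 17 \left(\left(-31 + 101\right) - 112\right) + 0 = 17 \left(70 - 112\right) + 0 = 17 \left(-42\right) + 0 = -714 + 0 = -714$)
$c + 17360 \left(-19\right) = -714 + 17360 \left(-19\right) = -714 - 329840 = -330554$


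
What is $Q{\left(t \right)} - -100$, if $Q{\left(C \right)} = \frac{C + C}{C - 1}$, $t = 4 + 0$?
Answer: $\frac{308}{3} \approx 102.67$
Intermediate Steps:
$t = 4$
$Q{\left(C \right)} = \frac{2 C}{-1 + C}$
$Q{\left(t \right)} - -100 = 2 \cdot 4 \frac{1}{-1 + 4} - -100 = 2 \cdot 4 \cdot \frac{1}{3} + 100 = \frac{8}{3} + 100 = \frac{308}{3}$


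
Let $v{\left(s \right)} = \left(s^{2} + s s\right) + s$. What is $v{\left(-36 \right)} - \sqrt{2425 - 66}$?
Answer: $2556 - \sqrt{2359} \approx 2507.4$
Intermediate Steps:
$v{\left(s \right)} = s + 2 s^{2}$ ($v{\left(s \right)} = \left(s^{2} + s^{2}\right) + s = 2 s^{2} + s = s + 2 s^{2}$)
$v{\left(-36 \right)} - \sqrt{2425 - 66} = - 36 \left(1 + 2 \left(-36\right)\right) - \sqrt{2425 - 66} = - 36 \left(1 - 72\right) - \sqrt{2359} = \left(-36\right) \left(-71\right) - \sqrt{2359} = 2556 - \sqrt{2359}$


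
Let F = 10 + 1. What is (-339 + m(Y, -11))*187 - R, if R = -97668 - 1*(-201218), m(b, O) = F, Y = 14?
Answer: -164886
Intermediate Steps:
F = 11
m(b, O) = 11
R = 103550 (R = -97668 + 201218 = 103550)
(-339 + m(Y, -11))*187 - R = (-339 + 11)*187 - 1*103550 = -328*187 - 103550 = -61336 - 103550 = -164886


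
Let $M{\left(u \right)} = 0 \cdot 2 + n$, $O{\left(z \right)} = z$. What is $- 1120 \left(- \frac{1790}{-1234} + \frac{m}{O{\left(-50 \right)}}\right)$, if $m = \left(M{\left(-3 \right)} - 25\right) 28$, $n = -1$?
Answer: $- \frac{55319712}{3085} \approx -17932.0$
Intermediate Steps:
$M{\left(u \right)} = -1$ ($M{\left(u \right)} = 0 \cdot 2 - 1 = 0 - 1 = -1$)
$m = -728$ ($m = \left(-1 - 25\right) 28 = \left(-26\right) 28 = -728$)
$- 1120 \left(- \frac{1790}{-1234} + \frac{m}{O{\left(-50 \right)}}\right) = - 1120 \left(- \frac{1790}{-1234} - \frac{728}{-50}\right) = - 1120 \left(\left(-1790\right) \left(- \frac{1}{1234}\right) - - \frac{364}{25}\right) = - 1120 \left(\frac{895}{617} + \frac{364}{25}\right) = \left(-1120\right) \frac{246963}{15425} = - \frac{55319712}{3085}$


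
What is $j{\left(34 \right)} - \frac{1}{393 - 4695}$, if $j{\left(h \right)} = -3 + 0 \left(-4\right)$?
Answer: $- \frac{12905}{4302} \approx -2.9998$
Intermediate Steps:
$j{\left(h \right)} = -3$ ($j{\left(h \right)} = -3 + 0 = -3$)
$j{\left(34 \right)} - \frac{1}{393 - 4695} = -3 - \frac{1}{393 - 4695} = -3 - \frac{1}{-4302} = -3 - - \frac{1}{4302} = -3 + \frac{1}{4302} = - \frac{12905}{4302}$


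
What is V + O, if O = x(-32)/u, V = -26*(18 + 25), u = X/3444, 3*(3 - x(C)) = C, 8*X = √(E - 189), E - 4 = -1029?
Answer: -1118 - 188272*I*√1214/607 ≈ -1118.0 - 10807.0*I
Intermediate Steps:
E = -1025 (E = 4 - 1029 = -1025)
X = I*√1214/8 (X = √(-1025 - 189)/8 = √(-1214)/8 = (I*√1214)/8 = I*√1214/8 ≈ 4.3553*I)
x(C) = 3 - C/3
u = I*√1214/27552 (u = (I*√1214/8)/3444 = (I*√1214/8)*(1/3444) = I*√1214/27552 ≈ 0.0012646*I)
V = -1118 (V = -26*43 = -1118)
O = -188272*I*√1214/607 (O = (3 - ⅓*(-32))/((I*√1214/27552)) = (3 + 32/3)*(-13776*I*√1214/607) = 41*(-13776*I*√1214/607)/3 = -188272*I*√1214/607 ≈ -10807.0*I)
V + O = -1118 - 188272*I*√1214/607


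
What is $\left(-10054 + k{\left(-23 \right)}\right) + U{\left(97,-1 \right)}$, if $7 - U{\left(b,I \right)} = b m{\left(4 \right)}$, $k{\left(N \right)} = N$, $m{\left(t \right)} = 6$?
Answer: $-10652$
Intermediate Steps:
$U{\left(b,I \right)} = 7 - 6 b$ ($U{\left(b,I \right)} = 7 - b 6 = 7 - 6 b$)
$\left(-10054 + k{\left(-23 \right)}\right) + U{\left(97,-1 \right)} = \left(-10054 - 23\right) + \left(7 - 582\right) = -10077 + \left(7 - 582\right) = -10077 - 575 = -10652$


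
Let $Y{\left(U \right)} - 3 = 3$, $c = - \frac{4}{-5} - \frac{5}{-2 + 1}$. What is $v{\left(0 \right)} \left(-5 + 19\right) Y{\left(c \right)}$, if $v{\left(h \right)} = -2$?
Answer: $-168$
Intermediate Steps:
$c = \frac{29}{5}$ ($c = \left(-4\right) \left(- \frac{1}{5}\right) - \frac{5}{-1} = \frac{4}{5} - -5 = \frac{4}{5} + 5 = \frac{29}{5} \approx 5.8$)
$Y{\left(U \right)} = 6$ ($Y{\left(U \right)} = 3 + 3 = 6$)
$v{\left(0 \right)} \left(-5 + 19\right) Y{\left(c \right)} = - 2 \left(-5 + 19\right) 6 = - 2 \cdot 14 \cdot 6 = \left(-2\right) 84 = -168$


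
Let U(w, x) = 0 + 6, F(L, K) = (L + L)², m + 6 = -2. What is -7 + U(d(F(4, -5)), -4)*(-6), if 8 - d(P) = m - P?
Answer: -43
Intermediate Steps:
m = -8 (m = -6 - 2 = -8)
F(L, K) = 4*L² (F(L, K) = (2*L)² = 4*L²)
d(P) = 16 + P (d(P) = 8 - (-8 - P) = 8 + (8 + P) = 16 + P)
U(w, x) = 6
-7 + U(d(F(4, -5)), -4)*(-6) = -7 + 6*(-6) = -7 - 36 = -43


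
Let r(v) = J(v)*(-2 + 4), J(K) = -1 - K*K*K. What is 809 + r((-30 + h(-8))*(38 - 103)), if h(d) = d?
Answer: -30138445193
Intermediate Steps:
J(K) = -1 - K³ (J(K) = -1 - K²*K = -1 - K³)
r(v) = -2 - 2*v³ (r(v) = (-1 - v³)*(-2 + 4) = (-1 - v³)*2 = -2 - 2*v³)
809 + r((-30 + h(-8))*(38 - 103)) = 809 + (-2 - 2*(-30 - 8)³*(38 - 103)³) = 809 + (-2 - 2*(-38*(-65))³) = 809 + (-2 - 2*2470³) = 809 + (-2 - 2*15069223000) = 809 + (-2 - 30138446000) = 809 - 30138446002 = -30138445193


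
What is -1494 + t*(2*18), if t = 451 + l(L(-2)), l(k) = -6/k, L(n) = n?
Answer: 14850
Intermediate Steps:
t = 454 (t = 451 - 6/(-2) = 451 - 6*(-1/2) = 451 + 3 = 454)
-1494 + t*(2*18) = -1494 + 454*(2*18) = -1494 + 454*36 = -1494 + 16344 = 14850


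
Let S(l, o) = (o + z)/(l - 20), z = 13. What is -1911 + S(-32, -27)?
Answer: -49679/26 ≈ -1910.7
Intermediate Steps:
S(l, o) = (13 + o)/(-20 + l) (S(l, o) = (o + 13)/(l - 20) = (13 + o)/(-20 + l))
-1911 + S(-32, -27) = -1911 + (13 - 27)/(-20 - 32) = -1911 - 14/(-52) = -1911 - 1/52*(-14) = -1911 + 7/26 = -49679/26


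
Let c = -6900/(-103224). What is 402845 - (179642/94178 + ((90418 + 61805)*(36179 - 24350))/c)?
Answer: -31711215111495362/1177225 ≈ -2.6937e+10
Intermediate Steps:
c = 25/374 (c = -6900*(-1/103224) = 25/374 ≈ 0.066845)
402845 - (179642/94178 + ((90418 + 61805)*(36179 - 24350))/c) = 402845 - (179642/94178 + ((90418 + 61805)*(36179 - 24350))/(25/374)) = 402845 - (179642*(1/94178) + (152223*11829)*(374/25)) = 402845 - (89821/47089 + 1800645867*(374/25)) = 402845 - (89821/47089 + 673441554258/25) = 402845 - 1*31711689350700487/1177225 = 402845 - 31711689350700487/1177225 = -31711215111495362/1177225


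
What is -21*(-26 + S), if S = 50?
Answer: -504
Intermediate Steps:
-21*(-26 + S) = -21*(-26 + 50) = -21*24 = -504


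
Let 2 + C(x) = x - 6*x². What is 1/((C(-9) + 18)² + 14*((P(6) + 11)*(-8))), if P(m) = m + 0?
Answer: 1/227537 ≈ 4.3949e-6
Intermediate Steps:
P(m) = m
C(x) = -2 + x - 6*x² (C(x) = -2 + (x - 6*x²) = -2 + x - 6*x²)
1/((C(-9) + 18)² + 14*((P(6) + 11)*(-8))) = 1/(((-2 - 9 - 6*(-9)²) + 18)² + 14*((6 + 11)*(-8))) = 1/(((-2 - 9 - 6*81) + 18)² + 14*(17*(-8))) = 1/(((-2 - 9 - 486) + 18)² + 14*(-136)) = 1/((-497 + 18)² - 1904) = 1/((-479)² - 1904) = 1/(229441 - 1904) = 1/227537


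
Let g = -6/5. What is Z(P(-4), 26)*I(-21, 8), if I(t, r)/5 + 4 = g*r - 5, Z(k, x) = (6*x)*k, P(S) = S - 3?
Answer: 101556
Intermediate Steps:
P(S) = -3 + S
g = -6/5 (g = -6*1/5 = -6/5 ≈ -1.2000)
Z(k, x) = 6*k*x
I(t, r) = -45 - 6*r (I(t, r) = -20 + 5*(-6*r/5 - 5) = -20 + 5*(-5 - 6*r/5) = -20 + (-25 - 6*r) = -45 - 6*r)
Z(P(-4), 26)*I(-21, 8) = (6*(-3 - 4)*26)*(-45 - 6*8) = (6*(-7)*26)*(-45 - 48) = -1092*(-93) = 101556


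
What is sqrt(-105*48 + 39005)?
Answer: sqrt(33965) ≈ 184.30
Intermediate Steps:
sqrt(-105*48 + 39005) = sqrt(-5040 + 39005) = sqrt(33965)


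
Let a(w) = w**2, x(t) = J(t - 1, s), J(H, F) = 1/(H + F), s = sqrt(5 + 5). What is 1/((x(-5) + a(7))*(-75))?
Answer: -1268/4637925 - sqrt(10)/4637925 ≈ -0.00027408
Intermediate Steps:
s = sqrt(10) ≈ 3.1623
J(H, F) = 1/(F + H)
x(t) = 1/(-1 + t + sqrt(10)) (x(t) = 1/(sqrt(10) + (t - 1)) = 1/(sqrt(10) + (-1 + t)) = 1/(-1 + t + sqrt(10)))
1/((x(-5) + a(7))*(-75)) = 1/((1/(-1 - 5 + sqrt(10)) + 7**2)*(-75)) = 1/((1/(-6 + sqrt(10)) + 49)*(-75)) = 1/((49 + 1/(-6 + sqrt(10)))*(-75)) = 1/(-3675 - 75/(-6 + sqrt(10)))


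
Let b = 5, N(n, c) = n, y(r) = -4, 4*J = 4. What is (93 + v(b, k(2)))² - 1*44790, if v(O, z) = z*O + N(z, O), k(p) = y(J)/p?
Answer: -38229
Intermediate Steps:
J = 1 (J = (¼)*4 = 1)
k(p) = -4/p
v(O, z) = z + O*z (v(O, z) = z*O + z = O*z + z = z + O*z)
(93 + v(b, k(2)))² - 1*44790 = (93 + (-4/2)*(1 + 5))² - 1*44790 = (93 - 4*½*6)² - 44790 = (93 - 2*6)² - 44790 = (93 - 12)² - 44790 = 81² - 44790 = 6561 - 44790 = -38229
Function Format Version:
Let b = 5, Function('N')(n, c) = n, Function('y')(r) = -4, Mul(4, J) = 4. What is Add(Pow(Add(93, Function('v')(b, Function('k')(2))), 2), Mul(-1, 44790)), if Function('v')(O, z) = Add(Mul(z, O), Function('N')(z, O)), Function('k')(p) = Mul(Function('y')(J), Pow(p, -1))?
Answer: -38229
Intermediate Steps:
J = 1 (J = Mul(Rational(1, 4), 4) = 1)
Function('k')(p) = Mul(-4, Pow(p, -1))
Function('v')(O, z) = Add(z, Mul(O, z)) (Function('v')(O, z) = Add(Mul(z, O), z) = Add(Mul(O, z), z) = Add(z, Mul(O, z)))
Add(Pow(Add(93, Function('v')(b, Function('k')(2))), 2), Mul(-1, 44790)) = Add(Pow(Add(93, Mul(Mul(-4, Pow(2, -1)), Add(1, 5))), 2), Mul(-1, 44790)) = Add(Pow(Add(93, Mul(Mul(-4, Rational(1, 2)), 6)), 2), -44790) = Add(Pow(Add(93, Mul(-2, 6)), 2), -44790) = Add(Pow(Add(93, -12), 2), -44790) = Add(Pow(81, 2), -44790) = Add(6561, -44790) = -38229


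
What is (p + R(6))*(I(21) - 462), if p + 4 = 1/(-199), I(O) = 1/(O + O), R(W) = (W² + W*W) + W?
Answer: -285709175/8358 ≈ -34184.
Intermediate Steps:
R(W) = W + 2*W² (R(W) = (W² + W²) + W = 2*W² + W = W + 2*W²)
I(O) = 1/(2*O)
p = -797/199 (p = -4 + 1/(-199) = -4 - 1/199 = -797/199 ≈ -4.0050)
(p + R(6))*(I(21) - 462) = (-797/199 + 6*(1 + 2*6))*((½)/21 - 462) = (-797/199 + 6*(1 + 12))*((½)*(1/21) - 462) = (-797/199 + 6*13)*(1/42 - 462) = (-797/199 + 78)*(-19403/42) = (14725/199)*(-19403/42) = -285709175/8358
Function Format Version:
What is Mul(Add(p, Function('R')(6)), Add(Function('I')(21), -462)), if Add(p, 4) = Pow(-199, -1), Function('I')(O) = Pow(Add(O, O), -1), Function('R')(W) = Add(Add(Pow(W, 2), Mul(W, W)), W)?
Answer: Rational(-285709175, 8358) ≈ -34184.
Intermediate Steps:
Function('R')(W) = Add(W, Mul(2, Pow(W, 2))) (Function('R')(W) = Add(Add(Pow(W, 2), Pow(W, 2)), W) = Add(Mul(2, Pow(W, 2)), W) = Add(W, Mul(2, Pow(W, 2))))
Function('I')(O) = Mul(Rational(1, 2), Pow(O, -1)) (Function('I')(O) = Pow(Mul(2, O), -1) = Mul(Rational(1, 2), Pow(O, -1)))
p = Rational(-797, 199) (p = Add(-4, Pow(-199, -1)) = Add(-4, Rational(-1, 199)) = Rational(-797, 199) ≈ -4.0050)
Mul(Add(p, Function('R')(6)), Add(Function('I')(21), -462)) = Mul(Add(Rational(-797, 199), Mul(6, Add(1, Mul(2, 6)))), Add(Mul(Rational(1, 2), Pow(21, -1)), -462)) = Mul(Add(Rational(-797, 199), Mul(6, Add(1, 12))), Add(Mul(Rational(1, 2), Rational(1, 21)), -462)) = Mul(Add(Rational(-797, 199), Mul(6, 13)), Add(Rational(1, 42), -462)) = Mul(Add(Rational(-797, 199), 78), Rational(-19403, 42)) = Mul(Rational(14725, 199), Rational(-19403, 42)) = Rational(-285709175, 8358)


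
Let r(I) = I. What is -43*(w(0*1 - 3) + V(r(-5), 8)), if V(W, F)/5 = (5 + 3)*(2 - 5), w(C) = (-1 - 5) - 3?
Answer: 5547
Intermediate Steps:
w(C) = -9 (w(C) = -6 - 3 = -9)
V(W, F) = -120 (V(W, F) = 5*((5 + 3)*(2 - 5)) = 5*(8*(-3)) = 5*(-24) = -120)
-43*(w(0*1 - 3) + V(r(-5), 8)) = -43*(-9 - 120) = -43*(-129) = 5547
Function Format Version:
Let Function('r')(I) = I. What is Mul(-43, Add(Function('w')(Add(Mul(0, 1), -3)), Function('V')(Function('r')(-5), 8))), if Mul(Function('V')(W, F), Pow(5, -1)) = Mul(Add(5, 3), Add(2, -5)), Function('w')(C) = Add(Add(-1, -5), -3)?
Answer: 5547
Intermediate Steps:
Function('w')(C) = -9 (Function('w')(C) = Add(-6, -3) = -9)
Function('V')(W, F) = -120 (Function('V')(W, F) = Mul(5, Mul(Add(5, 3), Add(2, -5))) = Mul(5, Mul(8, -3)) = Mul(5, -24) = -120)
Mul(-43, Add(Function('w')(Add(Mul(0, 1), -3)), Function('V')(Function('r')(-5), 8))) = Mul(-43, Add(-9, -120)) = Mul(-43, -129) = 5547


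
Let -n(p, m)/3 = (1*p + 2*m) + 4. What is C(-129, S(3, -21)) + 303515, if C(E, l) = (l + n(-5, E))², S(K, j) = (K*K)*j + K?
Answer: 652796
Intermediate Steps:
n(p, m) = -12 - 6*m - 3*p (n(p, m) = -3*((1*p + 2*m) + 4) = -3*((p + 2*m) + 4) = -3*(4 + p + 2*m) = -12 - 6*m - 3*p)
S(K, j) = K + j*K² (S(K, j) = K²*j + K = j*K² + K = K + j*K²)
C(E, l) = (3 + l - 6*E)² (C(E, l) = (l + (-12 - 6*E - 3*(-5)))² = (l + (-12 - 6*E + 15))² = (l + (3 - 6*E))² = (3 + l - 6*E)²)
C(-129, S(3, -21)) + 303515 = (3 + 3*(1 + 3*(-21)) - 6*(-129))² + 303515 = (3 + 3*(1 - 63) + 774)² + 303515 = (3 + 3*(-62) + 774)² + 303515 = (3 - 186 + 774)² + 303515 = 591² + 303515 = 349281 + 303515 = 652796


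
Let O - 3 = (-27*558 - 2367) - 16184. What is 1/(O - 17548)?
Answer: -1/51162 ≈ -1.9546e-5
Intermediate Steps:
O = -33614 (O = 3 + ((-27*558 - 2367) - 16184) = 3 + ((-15066 - 2367) - 16184) = 3 + (-17433 - 16184) = 3 - 33617 = -33614)
1/(O - 17548) = 1/(-33614 - 17548) = 1/(-51162) = -1/51162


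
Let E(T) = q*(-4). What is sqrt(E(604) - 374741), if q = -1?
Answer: 11*I*sqrt(3097) ≈ 612.16*I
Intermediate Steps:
E(T) = 4 (E(T) = -1*(-4) = 4)
sqrt(E(604) - 374741) = sqrt(4 - 374741) = sqrt(-374737) = 11*I*sqrt(3097)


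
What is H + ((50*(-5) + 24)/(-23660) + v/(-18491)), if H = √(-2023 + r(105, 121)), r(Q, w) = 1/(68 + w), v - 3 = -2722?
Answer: 34255253/218748530 + I*√8029266/63 ≈ 0.1566 + 44.978*I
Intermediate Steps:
v = -2719 (v = 3 - 2722 = -2719)
H = I*√8029266/63 (H = √(-2023 + 1/(68 + 121)) = √(-2023 + 1/189) = √(-382346/189) = I*√8029266/63 ≈ 44.978*I)
H + ((50*(-5) + 24)/(-23660) + v/(-18491)) = I*√8029266/63 + ((50*(-5) + 24)/(-23660) - 2719/(-18491)) = I*√8029266/63 + ((-250 + 24)*(-1/23660) - 2719*(-1/18491)) = I*√8029266/63 + (-226*(-1/23660) + 2719/18491) = I*√8029266/63 + (113/11830 + 2719/18491) = I*√8029266/63 + 34255253/218748530 = 34255253/218748530 + I*√8029266/63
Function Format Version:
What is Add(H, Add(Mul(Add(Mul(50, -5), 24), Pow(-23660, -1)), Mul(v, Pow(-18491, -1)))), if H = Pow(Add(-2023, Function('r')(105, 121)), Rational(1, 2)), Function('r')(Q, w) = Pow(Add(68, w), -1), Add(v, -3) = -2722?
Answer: Add(Rational(34255253, 218748530), Mul(Rational(1, 63), I, Pow(8029266, Rational(1, 2)))) ≈ Add(0.15660, Mul(44.978, I))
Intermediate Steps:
v = -2719 (v = Add(3, -2722) = -2719)
H = Mul(Rational(1, 63), I, Pow(8029266, Rational(1, 2))) (H = Pow(Add(-2023, Pow(Add(68, 121), -1)), Rational(1, 2)) = Pow(Add(-2023, Pow(189, -1)), Rational(1, 2)) = Pow(Add(-2023, Rational(1, 189)), Rational(1, 2)) = Pow(Rational(-382346, 189), Rational(1, 2)) = Mul(Rational(1, 63), I, Pow(8029266, Rational(1, 2))) ≈ Mul(44.978, I))
Add(H, Add(Mul(Add(Mul(50, -5), 24), Pow(-23660, -1)), Mul(v, Pow(-18491, -1)))) = Add(Mul(Rational(1, 63), I, Pow(8029266, Rational(1, 2))), Add(Mul(Add(Mul(50, -5), 24), Pow(-23660, -1)), Mul(-2719, Pow(-18491, -1)))) = Add(Mul(Rational(1, 63), I, Pow(8029266, Rational(1, 2))), Add(Mul(Add(-250, 24), Rational(-1, 23660)), Mul(-2719, Rational(-1, 18491)))) = Add(Mul(Rational(1, 63), I, Pow(8029266, Rational(1, 2))), Add(Mul(-226, Rational(-1, 23660)), Rational(2719, 18491))) = Add(Mul(Rational(1, 63), I, Pow(8029266, Rational(1, 2))), Add(Rational(113, 11830), Rational(2719, 18491))) = Add(Mul(Rational(1, 63), I, Pow(8029266, Rational(1, 2))), Rational(34255253, 218748530)) = Add(Rational(34255253, 218748530), Mul(Rational(1, 63), I, Pow(8029266, Rational(1, 2))))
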